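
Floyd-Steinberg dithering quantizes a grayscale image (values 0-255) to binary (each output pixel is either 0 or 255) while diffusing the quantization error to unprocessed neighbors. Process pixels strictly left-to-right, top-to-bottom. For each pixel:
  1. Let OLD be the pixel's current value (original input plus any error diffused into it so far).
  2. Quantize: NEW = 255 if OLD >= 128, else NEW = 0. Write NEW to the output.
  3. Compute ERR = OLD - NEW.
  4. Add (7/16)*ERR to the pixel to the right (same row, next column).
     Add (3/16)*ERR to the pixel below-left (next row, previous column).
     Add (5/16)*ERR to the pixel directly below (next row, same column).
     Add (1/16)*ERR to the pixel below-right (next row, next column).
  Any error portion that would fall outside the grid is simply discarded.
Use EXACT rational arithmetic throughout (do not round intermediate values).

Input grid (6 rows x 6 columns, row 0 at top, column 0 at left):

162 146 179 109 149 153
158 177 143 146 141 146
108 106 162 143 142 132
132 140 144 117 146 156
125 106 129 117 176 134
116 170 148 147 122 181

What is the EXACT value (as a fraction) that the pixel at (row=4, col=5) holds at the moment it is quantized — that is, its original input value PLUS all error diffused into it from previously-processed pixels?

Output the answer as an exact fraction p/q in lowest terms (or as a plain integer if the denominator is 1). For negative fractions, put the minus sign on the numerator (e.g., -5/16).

(0,0): OLD=162 → NEW=255, ERR=-93
(0,1): OLD=1685/16 → NEW=0, ERR=1685/16
(0,2): OLD=57619/256 → NEW=255, ERR=-7661/256
(0,3): OLD=392837/4096 → NEW=0, ERR=392837/4096
(0,4): OLD=12514723/65536 → NEW=255, ERR=-4196957/65536
(0,5): OLD=131053429/1048576 → NEW=0, ERR=131053429/1048576
(1,0): OLD=38063/256 → NEW=255, ERR=-27217/256
(1,1): OLD=311241/2048 → NEW=255, ERR=-210999/2048
(1,2): OLD=7414653/65536 → NEW=0, ERR=7414653/65536
(1,3): OLD=55467385/262144 → NEW=255, ERR=-11379335/262144
(1,4): OLD=2204936075/16777216 → NEW=255, ERR=-2073254005/16777216
(1,5): OLD=34088651869/268435456 → NEW=0, ERR=34088651869/268435456
(2,0): OLD=1817267/32768 → NEW=0, ERR=1817267/32768
(2,1): OLD=118107361/1048576 → NEW=0, ERR=118107361/1048576
(2,2): OLD=3893249251/16777216 → NEW=255, ERR=-384940829/16777216
(2,3): OLD=13864343179/134217728 → NEW=0, ERR=13864343179/134217728
(2,4): OLD=728739356705/4294967296 → NEW=255, ERR=-366477303775/4294967296
(2,5): OLD=8701968926967/68719476736 → NEW=0, ERR=8701968926967/68719476736
(3,0): OLD=2859677315/16777216 → NEW=255, ERR=-1418512765/16777216
(3,1): OLD=18437790791/134217728 → NEW=255, ERR=-15787729849/134217728
(3,2): OLD=120018337477/1073741824 → NEW=0, ERR=120018337477/1073741824
(3,3): OLD=12421010372559/68719476736 → NEW=255, ERR=-5102456195121/68719476736
(3,4): OLD=64348885237999/549755813888 → NEW=0, ERR=64348885237999/549755813888
(3,5): OLD=2123802370325921/8796093022208 → NEW=255, ERR=-119201350337119/8796093022208
(4,0): OLD=164331755853/2147483648 → NEW=0, ERR=164331755853/2147483648
(4,1): OLD=4067976561001/34359738368 → NEW=0, ERR=4067976561001/34359738368
(4,2): OLD=213803853561707/1099511627776 → NEW=255, ERR=-66571611521173/1099511627776
(4,3): OLD=1693080079943223/17592186044416 → NEW=0, ERR=1693080079943223/17592186044416
(4,4): OLD=69665541210784167/281474976710656 → NEW=255, ERR=-2110577850433113/281474976710656
(4,5): OLD=602582718302531121/4503599627370496 → NEW=255, ERR=-545835186676945359/4503599627370496
Target (4,5): original=134, with diffused error = 602582718302531121/4503599627370496

Answer: 602582718302531121/4503599627370496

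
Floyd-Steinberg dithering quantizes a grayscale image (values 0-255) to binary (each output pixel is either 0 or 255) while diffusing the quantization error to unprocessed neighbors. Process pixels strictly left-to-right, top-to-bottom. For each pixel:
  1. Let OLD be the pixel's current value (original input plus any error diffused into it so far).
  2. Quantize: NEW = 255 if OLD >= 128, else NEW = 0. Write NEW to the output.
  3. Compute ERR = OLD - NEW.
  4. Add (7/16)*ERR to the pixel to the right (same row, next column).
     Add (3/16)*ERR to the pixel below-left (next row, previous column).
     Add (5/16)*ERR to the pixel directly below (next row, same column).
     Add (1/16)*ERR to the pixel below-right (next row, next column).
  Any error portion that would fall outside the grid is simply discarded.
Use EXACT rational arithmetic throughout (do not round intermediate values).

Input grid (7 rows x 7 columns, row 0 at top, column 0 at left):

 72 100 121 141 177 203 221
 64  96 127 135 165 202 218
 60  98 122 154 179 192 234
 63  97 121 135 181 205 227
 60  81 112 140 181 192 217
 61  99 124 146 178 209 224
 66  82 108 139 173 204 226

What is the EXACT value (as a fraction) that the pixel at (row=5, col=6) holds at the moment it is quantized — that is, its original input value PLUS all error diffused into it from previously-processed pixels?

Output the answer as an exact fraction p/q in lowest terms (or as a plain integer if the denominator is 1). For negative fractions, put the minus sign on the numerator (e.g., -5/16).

(0,0): OLD=72 → NEW=0, ERR=72
(0,1): OLD=263/2 → NEW=255, ERR=-247/2
(0,2): OLD=2143/32 → NEW=0, ERR=2143/32
(0,3): OLD=87193/512 → NEW=255, ERR=-43367/512
(0,4): OLD=1146415/8192 → NEW=255, ERR=-942545/8192
(0,5): OLD=20009801/131072 → NEW=255, ERR=-13413559/131072
(0,6): OLD=369575679/2097152 → NEW=255, ERR=-165198081/2097152
(1,0): OLD=2027/32 → NEW=0, ERR=2027/32
(1,1): OLD=26157/256 → NEW=0, ERR=26157/256
(1,2): OLD=1384689/8192 → NEW=255, ERR=-704271/8192
(1,3): OLD=1754109/32768 → NEW=0, ERR=1754109/32768
(1,4): OLD=268398903/2097152 → NEW=0, ERR=268398903/2097152
(1,5): OLD=3423408551/16777216 → NEW=255, ERR=-854781529/16777216
(1,6): OLD=44210599913/268435456 → NEW=255, ERR=-24240441367/268435456
(2,0): OLD=405311/4096 → NEW=0, ERR=405311/4096
(2,1): OLD=21110629/131072 → NEW=255, ERR=-12312731/131072
(2,2): OLD=147763439/2097152 → NEW=0, ERR=147763439/2097152
(2,3): OLD=3693972407/16777216 → NEW=255, ERR=-584217673/16777216
(2,4): OLD=26515069127/134217728 → NEW=255, ERR=-7710451513/134217728
(2,5): OLD=609938612813/4294967296 → NEW=255, ERR=-485278047667/4294967296
(2,6): OLD=10525351841771/68719476736 → NEW=255, ERR=-6998114725909/68719476736
(3,0): OLD=160032143/2097152 → NEW=0, ERR=160032143/2097152
(3,1): OLD=2020397987/16777216 → NEW=0, ERR=2020397987/16777216
(3,2): OLD=24602665529/134217728 → NEW=255, ERR=-9622855111/134217728
(3,3): OLD=46376776335/536870912 → NEW=0, ERR=46376776335/536870912
(3,4): OLD=12196258654607/68719476736 → NEW=255, ERR=-5327207913073/68719476736
(3,5): OLD=62172544568413/549755813888 → NEW=0, ERR=62172544568413/549755813888
(3,6): OLD=2089880748882371/8796093022208 → NEW=255, ERR=-153122971780669/8796093022208
(4,0): OLD=28568607041/268435456 → NEW=0, ERR=28568607041/268435456
(4,1): OLD=672251422861/4294967296 → NEW=255, ERR=-422965237619/4294967296
(4,2): OLD=4826432430051/68719476736 → NEW=0, ERR=4826432430051/68719476736
(4,3): OLD=98244633098673/549755813888 → NEW=255, ERR=-41943099442767/549755813888
(4,4): OLD=659705138534819/4398046511104 → NEW=255, ERR=-461796721796701/4398046511104
(4,5): OLD=24388995696326851/140737488355328 → NEW=255, ERR=-11499063834281789/140737488355328
(4,6): OLD=411813446396786501/2251799813685248 → NEW=255, ERR=-162395506092951739/2251799813685248
(5,0): OLD=5208480931319/68719476736 → NEW=0, ERR=5208480931319/68719476736
(5,1): OLD=66633329676093/549755813888 → NEW=0, ERR=66633329676093/549755813888
(5,2): OLD=785118645472475/4398046511104 → NEW=255, ERR=-336383214859045/4398046511104
(5,3): OLD=2582465839174055/35184372088832 → NEW=0, ERR=2582465839174055/35184372088832
(5,4): OLD=354007309885181805/2251799813685248 → NEW=255, ERR=-220201642604556435/2251799813685248
(5,5): OLD=2172527766075132509/18014398509481984 → NEW=0, ERR=2172527766075132509/18014398509481984
(5,6): OLD=71803598206003219667/288230376151711744 → NEW=255, ERR=-1695147712683275053/288230376151711744
Target (5,6): original=224, with diffused error = 71803598206003219667/288230376151711744

Answer: 71803598206003219667/288230376151711744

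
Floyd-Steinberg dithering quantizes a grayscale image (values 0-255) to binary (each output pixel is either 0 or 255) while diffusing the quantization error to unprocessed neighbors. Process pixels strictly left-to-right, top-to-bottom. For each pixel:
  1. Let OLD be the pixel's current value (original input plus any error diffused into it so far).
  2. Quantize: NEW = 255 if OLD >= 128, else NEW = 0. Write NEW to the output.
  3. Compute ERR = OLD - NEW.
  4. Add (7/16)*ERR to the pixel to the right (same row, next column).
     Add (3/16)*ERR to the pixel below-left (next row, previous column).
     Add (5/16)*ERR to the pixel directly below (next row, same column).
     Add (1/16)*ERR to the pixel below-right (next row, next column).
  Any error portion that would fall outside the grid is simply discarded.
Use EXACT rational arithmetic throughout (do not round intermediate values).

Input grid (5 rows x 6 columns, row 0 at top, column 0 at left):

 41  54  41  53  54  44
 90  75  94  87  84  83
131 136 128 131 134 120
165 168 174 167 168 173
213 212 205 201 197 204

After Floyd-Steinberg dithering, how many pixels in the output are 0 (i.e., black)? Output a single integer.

(0,0): OLD=41 → NEW=0, ERR=41
(0,1): OLD=1151/16 → NEW=0, ERR=1151/16
(0,2): OLD=18553/256 → NEW=0, ERR=18553/256
(0,3): OLD=346959/4096 → NEW=0, ERR=346959/4096
(0,4): OLD=5967657/65536 → NEW=0, ERR=5967657/65536
(0,5): OLD=87910943/1048576 → NEW=0, ERR=87910943/1048576
(1,0): OLD=29773/256 → NEW=0, ERR=29773/256
(1,1): OLD=336923/2048 → NEW=255, ERR=-185317/2048
(1,2): OLD=6385719/65536 → NEW=0, ERR=6385719/65536
(1,3): OLD=46583851/262144 → NEW=255, ERR=-20262869/262144
(1,4): OLD=1671892705/16777216 → NEW=0, ERR=1671892705/16777216
(1,5): OLD=42543987415/268435456 → NEW=255, ERR=-25907053865/268435456
(2,0): OLD=4927577/32768 → NEW=255, ERR=-3428263/32768
(2,1): OLD=91738979/1048576 → NEW=0, ERR=91738979/1048576
(2,2): OLD=2962477289/16777216 → NEW=255, ERR=-1315712791/16777216
(2,3): OLD=13060679649/134217728 → NEW=0, ERR=13060679649/134217728
(2,4): OLD=793656209699/4294967296 → NEW=255, ERR=-301560450781/4294967296
(2,5): OLD=4490854276133/68719476736 → NEW=0, ERR=4490854276133/68719476736
(3,0): OLD=2494935497/16777216 → NEW=255, ERR=-1783254583/16777216
(3,1): OLD=17125541909/134217728 → NEW=0, ERR=17125541909/134217728
(3,2): OLD=245918532367/1073741824 → NEW=255, ERR=-27885632753/1073741824
(3,3): OLD=11543559814829/68719476736 → NEW=255, ERR=-5979906752851/68719476736
(3,4): OLD=69446700471309/549755813888 → NEW=0, ERR=69446700471309/549755813888
(3,5): OLD=2148885429486499/8796093022208 → NEW=255, ERR=-94118291176541/8796093022208
(4,0): OLD=437460459431/2147483648 → NEW=255, ERR=-110147870809/2147483648
(4,1): OLD=7487702407931/34359738368 → NEW=255, ERR=-1274030875909/34359738368
(4,2): OLD=189468606149249/1099511627776 → NEW=255, ERR=-90906858933631/1099511627776
(4,3): OLD=2809414157052901/17592186044416 → NEW=255, ERR=-1676593284273179/17592186044416
(4,4): OLD=52730323621707317/281474976710656 → NEW=255, ERR=-19045795439509963/281474976710656
(4,5): OLD=805911539960075091/4503599627370496 → NEW=255, ERR=-342506365019401389/4503599627370496
Output grid:
  Row 0: ......  (6 black, running=6)
  Row 1: .#.#.#  (3 black, running=9)
  Row 2: #.#.#.  (3 black, running=12)
  Row 3: #.##.#  (2 black, running=14)
  Row 4: ######  (0 black, running=14)

Answer: 14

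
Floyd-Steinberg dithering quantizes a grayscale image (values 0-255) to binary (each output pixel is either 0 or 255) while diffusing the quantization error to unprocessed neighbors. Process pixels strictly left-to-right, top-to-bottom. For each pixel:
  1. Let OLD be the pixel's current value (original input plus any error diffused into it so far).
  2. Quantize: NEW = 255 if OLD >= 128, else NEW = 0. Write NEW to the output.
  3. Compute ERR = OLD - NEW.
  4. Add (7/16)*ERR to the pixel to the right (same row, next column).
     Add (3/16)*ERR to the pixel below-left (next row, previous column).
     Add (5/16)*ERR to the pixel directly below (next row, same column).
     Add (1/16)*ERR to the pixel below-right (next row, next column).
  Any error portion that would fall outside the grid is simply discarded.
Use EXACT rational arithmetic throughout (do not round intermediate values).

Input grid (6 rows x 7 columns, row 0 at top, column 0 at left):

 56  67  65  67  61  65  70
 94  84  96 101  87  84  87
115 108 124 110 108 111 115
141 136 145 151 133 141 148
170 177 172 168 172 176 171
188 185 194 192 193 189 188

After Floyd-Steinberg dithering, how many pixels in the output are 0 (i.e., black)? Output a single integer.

Answer: 20

Derivation:
(0,0): OLD=56 → NEW=0, ERR=56
(0,1): OLD=183/2 → NEW=0, ERR=183/2
(0,2): OLD=3361/32 → NEW=0, ERR=3361/32
(0,3): OLD=57831/512 → NEW=0, ERR=57831/512
(0,4): OLD=904529/8192 → NEW=0, ERR=904529/8192
(0,5): OLD=14851383/131072 → NEW=0, ERR=14851383/131072
(0,6): OLD=250760321/2097152 → NEW=0, ERR=250760321/2097152
(1,0): OLD=4117/32 → NEW=255, ERR=-4043/32
(1,1): OLD=20611/256 → NEW=0, ERR=20611/256
(1,2): OLD=1564207/8192 → NEW=255, ERR=-524753/8192
(1,3): OLD=4441371/32768 → NEW=255, ERR=-3914469/32768
(1,4): OLD=204568297/2097152 → NEW=0, ERR=204568297/2097152
(1,5): OLD=3211250697/16777216 → NEW=255, ERR=-1066939383/16777216
(1,6): OLD=27816698855/268435456 → NEW=0, ERR=27816698855/268435456
(2,0): OLD=371153/4096 → NEW=0, ERR=371153/4096
(2,1): OLD=20040411/131072 → NEW=255, ERR=-13382949/131072
(2,2): OLD=87965169/2097152 → NEW=0, ERR=87965169/2097152
(2,3): OLD=1766740873/16777216 → NEW=0, ERR=1766740873/16777216
(2,4): OLD=22167960481/134217728 → NEW=255, ERR=-12057560159/134217728
(2,5): OLD=332215215571/4294967296 → NEW=0, ERR=332215215571/4294967296
(2,6): OLD=12180445759989/68719476736 → NEW=255, ERR=-5343020807691/68719476736
(3,0): OLD=314934065/2097152 → NEW=255, ERR=-219839695/2097152
(3,1): OLD=1203907405/16777216 → NEW=0, ERR=1203907405/16777216
(3,2): OLD=27228152431/134217728 → NEW=255, ERR=-6997368209/134217728
(3,3): OLD=78853794661/536870912 → NEW=255, ERR=-58048287899/536870912
(3,4): OLD=5408707968305/68719476736 → NEW=0, ERR=5408707968305/68719476736
(3,5): OLD=98633389657875/549755813888 → NEW=255, ERR=-41554342883565/549755813888
(3,6): OLD=839744082387277/8796093022208 → NEW=0, ERR=839744082387277/8796093022208
(4,0): OLD=40452161935/268435456 → NEW=255, ERR=-27998879345/268435456
(4,1): OLD=590405958163/4294967296 → NEW=255, ERR=-504810702317/4294967296
(4,2): OLD=6081537555037/68719476736 → NEW=0, ERR=6081537555037/68719476736
(4,3): OLD=101390641739087/549755813888 → NEW=255, ERR=-38797090802353/549755813888
(4,4): OLD=636796103738117/4398046511104 → NEW=255, ERR=-484705756593403/4398046511104
(4,5): OLD=17871116794649757/140737488355328 → NEW=0, ERR=17871116794649757/140737488355328
(4,6): OLD=566697200515515227/2251799813685248 → NEW=255, ERR=-7511751974223013/2251799813685248
(5,0): OLD=9164919171817/68719476736 → NEW=255, ERR=-8358547395863/68719476736
(5,1): OLD=57795931367475/549755813888 → NEW=0, ERR=57795931367475/549755813888
(5,2): OLD=1086634012889261/4398046511104 → NEW=255, ERR=-34867847442259/4398046511104
(5,3): OLD=5324970725831857/35184372088832 → NEW=255, ERR=-3647044156820303/35184372088832
(5,4): OLD=298608501733886803/2251799813685248 → NEW=255, ERR=-275600450755851437/2251799813685248
(5,5): OLD=3019612110783359539/18014398509481984 → NEW=255, ERR=-1574059509134546381/18014398509481984
(5,6): OLD=45155927023326231581/288230376151711744 → NEW=255, ERR=-28342818895360263139/288230376151711744
Output grid:
  Row 0: .......  (7 black, running=7)
  Row 1: #.##.#.  (3 black, running=10)
  Row 2: .#..#.#  (4 black, running=14)
  Row 3: #.##.#.  (3 black, running=17)
  Row 4: ##.##.#  (2 black, running=19)
  Row 5: #.#####  (1 black, running=20)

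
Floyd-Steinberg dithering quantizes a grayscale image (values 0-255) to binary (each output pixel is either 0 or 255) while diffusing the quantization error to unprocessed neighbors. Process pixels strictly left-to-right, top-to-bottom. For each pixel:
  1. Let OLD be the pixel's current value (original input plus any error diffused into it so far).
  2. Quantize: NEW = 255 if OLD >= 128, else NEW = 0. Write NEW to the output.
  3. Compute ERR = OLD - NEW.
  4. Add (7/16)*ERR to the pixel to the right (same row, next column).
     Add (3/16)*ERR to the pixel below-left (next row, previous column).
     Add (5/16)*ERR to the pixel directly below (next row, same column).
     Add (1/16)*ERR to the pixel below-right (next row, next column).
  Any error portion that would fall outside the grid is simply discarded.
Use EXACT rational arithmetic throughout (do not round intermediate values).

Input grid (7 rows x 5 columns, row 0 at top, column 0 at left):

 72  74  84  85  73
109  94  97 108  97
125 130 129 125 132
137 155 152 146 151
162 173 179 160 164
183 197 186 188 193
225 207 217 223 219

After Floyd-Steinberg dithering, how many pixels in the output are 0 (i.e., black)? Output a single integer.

Answer: 15

Derivation:
(0,0): OLD=72 → NEW=0, ERR=72
(0,1): OLD=211/2 → NEW=0, ERR=211/2
(0,2): OLD=4165/32 → NEW=255, ERR=-3995/32
(0,3): OLD=15555/512 → NEW=0, ERR=15555/512
(0,4): OLD=706901/8192 → NEW=0, ERR=706901/8192
(1,0): OLD=4841/32 → NEW=255, ERR=-3319/32
(1,1): OLD=16047/256 → NEW=0, ERR=16047/256
(1,2): OLD=800363/8192 → NEW=0, ERR=800363/8192
(1,3): OLD=5525175/32768 → NEW=255, ERR=-2830665/32768
(1,4): OLD=46174821/524288 → NEW=0, ERR=46174821/524288
(2,0): OLD=427381/4096 → NEW=0, ERR=427381/4096
(2,1): OLD=27141639/131072 → NEW=255, ERR=-6281721/131072
(2,2): OLD=264837685/2097152 → NEW=0, ERR=264837685/2097152
(2,3): OLD=5901345775/33554432 → NEW=255, ERR=-2655034385/33554432
(2,4): OLD=64159061449/536870912 → NEW=0, ERR=64159061449/536870912
(3,0): OLD=336845621/2097152 → NEW=255, ERR=-197928139/2097152
(3,1): OLD=2163117217/16777216 → NEW=255, ERR=-2115072863/16777216
(3,2): OLD=63607149611/536870912 → NEW=0, ERR=63607149611/536870912
(3,3): OLD=218406672327/1073741824 → NEW=255, ERR=-55397492793/1073741824
(3,4): OLD=2763007311403/17179869184 → NEW=255, ERR=-1617859330517/17179869184
(4,0): OLD=29224199723/268435456 → NEW=0, ERR=29224199723/268435456
(4,1): OLD=1696937667707/8589934592 → NEW=255, ERR=-493495653253/8589934592
(4,2): OLD=23823217934709/137438953472 → NEW=255, ERR=-11223715200651/137438953472
(4,3): OLD=215278125464251/2199023255552 → NEW=0, ERR=215278125464251/2199023255552
(4,4): OLD=6128299864047261/35184372088832 → NEW=255, ERR=-2843715018604899/35184372088832
(5,0): OLD=28346713481297/137438953472 → NEW=255, ERR=-6700219654063/137438953472
(5,1): OLD=164059018080643/1099511627776 → NEW=255, ERR=-116316447002237/1099511627776
(5,2): OLD=4537465223599339/35184372088832 → NEW=255, ERR=-4434549659052821/35184372088832
(5,3): OLD=20152644379948909/140737488355328 → NEW=255, ERR=-15735415150659731/140737488355328
(5,4): OLD=281352957644248831/2251799813685248 → NEW=0, ERR=281352957644248831/2251799813685248
(6,0): OLD=3341283732824369/17592186044416 → NEW=255, ERR=-1144723708501711/17592186044416
(6,1): OLD=66874971710231119/562949953421312 → NEW=0, ERR=66874971710231119/562949953421312
(6,2): OLD=1819544064853125301/9007199254740992 → NEW=255, ERR=-477291745105827659/9007199254740992
(6,3): OLD=26002302655977415719/144115188075855872 → NEW=255, ERR=-10747070303365831641/144115188075855872
(6,4): OLD=503670008226122215377/2305843009213693952 → NEW=255, ERR=-84319959123369742383/2305843009213693952
Output grid:
  Row 0: ..#..  (4 black, running=4)
  Row 1: #..#.  (3 black, running=7)
  Row 2: .#.#.  (3 black, running=10)
  Row 3: ##.##  (1 black, running=11)
  Row 4: .##.#  (2 black, running=13)
  Row 5: ####.  (1 black, running=14)
  Row 6: #.###  (1 black, running=15)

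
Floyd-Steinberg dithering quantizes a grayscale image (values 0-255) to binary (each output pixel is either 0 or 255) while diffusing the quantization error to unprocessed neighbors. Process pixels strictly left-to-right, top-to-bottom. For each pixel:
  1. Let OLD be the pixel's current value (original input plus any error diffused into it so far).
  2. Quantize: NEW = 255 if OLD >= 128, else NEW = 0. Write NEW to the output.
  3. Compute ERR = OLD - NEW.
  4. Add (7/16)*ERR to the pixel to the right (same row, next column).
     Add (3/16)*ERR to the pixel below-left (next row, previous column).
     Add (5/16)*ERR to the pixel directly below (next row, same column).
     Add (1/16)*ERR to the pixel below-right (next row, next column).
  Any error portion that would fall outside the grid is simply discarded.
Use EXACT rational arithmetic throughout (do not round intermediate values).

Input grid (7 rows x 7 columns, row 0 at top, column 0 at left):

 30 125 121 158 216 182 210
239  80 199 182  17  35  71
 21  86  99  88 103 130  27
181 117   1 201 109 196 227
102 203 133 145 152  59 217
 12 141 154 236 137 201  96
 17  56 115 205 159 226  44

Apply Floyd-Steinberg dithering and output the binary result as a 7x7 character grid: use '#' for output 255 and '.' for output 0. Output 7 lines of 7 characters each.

(0,0): OLD=30 → NEW=0, ERR=30
(0,1): OLD=1105/8 → NEW=255, ERR=-935/8
(0,2): OLD=8943/128 → NEW=0, ERR=8943/128
(0,3): OLD=386185/2048 → NEW=255, ERR=-136055/2048
(0,4): OLD=6125503/32768 → NEW=255, ERR=-2230337/32768
(0,5): OLD=79808057/524288 → NEW=255, ERR=-53885383/524288
(0,6): OLD=1384409999/8388608 → NEW=255, ERR=-754685041/8388608
(1,0): OLD=28987/128 → NEW=255, ERR=-3653/128
(1,1): OLD=47069/1024 → NEW=0, ERR=47069/1024
(1,2): OLD=7247713/32768 → NEW=255, ERR=-1108127/32768
(1,3): OLD=18094381/131072 → NEW=255, ERR=-15328979/131072
(1,4): OLD=-661518265/8388608 → NEW=0, ERR=-661518265/8388608
(1,5): OLD=-3539429705/67108864 → NEW=0, ERR=-3539429705/67108864
(1,6): OLD=14374930905/1073741824 → NEW=0, ERR=14374930905/1073741824
(2,0): OLD=339151/16384 → NEW=0, ERR=339151/16384
(2,1): OLD=53108373/524288 → NEW=0, ERR=53108373/524288
(2,2): OLD=953732223/8388608 → NEW=0, ERR=953732223/8388608
(2,3): OLD=5656888519/67108864 → NEW=0, ERR=5656888519/67108864
(2,4): OLD=52633085271/536870912 → NEW=0, ERR=52633085271/536870912
(2,5): OLD=2645542266109/17179869184 → NEW=255, ERR=-1735324375811/17179869184
(2,6): OLD=-4481666675269/274877906944 → NEW=0, ERR=-4481666675269/274877906944
(3,0): OLD=1731927327/8388608 → NEW=255, ERR=-407167713/8388608
(3,1): OLD=10068406003/67108864 → NEW=255, ERR=-7044354317/67108864
(3,2): OLD=6840543913/536870912 → NEW=0, ERR=6840543913/536870912
(3,3): OLD=554918579807/2147483648 → NEW=255, ERR=7310249567/2147483648
(3,4): OLD=35034549809439/274877906944 → NEW=0, ERR=35034549809439/274877906944
(3,5): OLD=490968077205261/2199023255552 → NEW=255, ERR=-69782852960499/2199023255552
(3,6): OLD=7096984306326803/35184372088832 → NEW=255, ERR=-1875030576325357/35184372088832
(4,0): OLD=72101894577/1073741824 → NEW=0, ERR=72101894577/1073741824
(4,1): OLD=3417604157245/17179869184 → NEW=255, ERR=-963262484675/17179869184
(4,2): OLD=29282502541363/274877906944 → NEW=0, ERR=29282502541363/274877906944
(4,3): OLD=477989414767137/2199023255552 → NEW=255, ERR=-82761515398623/2199023255552
(4,4): OLD=2984106539382387/17592186044416 → NEW=255, ERR=-1501900901943693/17592186044416
(4,5): OLD=5464137034437907/562949953421312 → NEW=0, ERR=5464137034437907/562949953421312
(4,6): OLD=1824944341055944309/9007199254740992 → NEW=255, ERR=-471891468903008651/9007199254740992
(5,0): OLD=6176898995463/274877906944 → NEW=0, ERR=6176898995463/274877906944
(5,1): OLD=346303722447853/2199023255552 → NEW=255, ERR=-214447207717907/2199023255552
(5,2): OLD=2358490402537515/17592186044416 → NEW=255, ERR=-2127517038788565/17592186044416
(5,3): OLD=22796696036533047/140737488355328 → NEW=255, ERR=-13091363494075593/140737488355328
(5,4): OLD=622329438915674653/9007199254740992 → NEW=0, ERR=622329438915674653/9007199254740992
(5,5): OLD=15787971084953794317/72057594037927936 → NEW=255, ERR=-2586715394717829363/72057594037927936
(5,6): OLD=74397207463520210211/1152921504606846976 → NEW=0, ERR=74397207463520210211/1152921504606846976
(6,0): OLD=201868662174943/35184372088832 → NEW=0, ERR=201868662174943/35184372088832
(6,1): OLD=3808042248073387/562949953421312 → NEW=0, ERR=3808042248073387/562949953421312
(6,2): OLD=510086636720866081/9007199254740992 → NEW=0, ERR=510086636720866081/9007199254740992
(6,3): OLD=14851341643689802623/72057594037927936 → NEW=255, ERR=-3523344835981821057/72057594037927936
(6,4): OLD=21135169830515339525/144115188075855872 → NEW=255, ERR=-15614203128827907835/144115188075855872
(6,5): OLD=3390481344438336463633/18446744073709551616 → NEW=255, ERR=-1313438394357599198447/18446744073709551616
(6,6): OLD=9082016523422182448487/295147905179352825856 → NEW=0, ERR=9082016523422182448487/295147905179352825856
Row 0: .#.####
Row 1: #.##...
Row 2: .....#.
Row 3: ##.#.##
Row 4: .#.##.#
Row 5: .###.#.
Row 6: ...###.

Answer: .#.####
#.##...
.....#.
##.#.##
.#.##.#
.###.#.
...###.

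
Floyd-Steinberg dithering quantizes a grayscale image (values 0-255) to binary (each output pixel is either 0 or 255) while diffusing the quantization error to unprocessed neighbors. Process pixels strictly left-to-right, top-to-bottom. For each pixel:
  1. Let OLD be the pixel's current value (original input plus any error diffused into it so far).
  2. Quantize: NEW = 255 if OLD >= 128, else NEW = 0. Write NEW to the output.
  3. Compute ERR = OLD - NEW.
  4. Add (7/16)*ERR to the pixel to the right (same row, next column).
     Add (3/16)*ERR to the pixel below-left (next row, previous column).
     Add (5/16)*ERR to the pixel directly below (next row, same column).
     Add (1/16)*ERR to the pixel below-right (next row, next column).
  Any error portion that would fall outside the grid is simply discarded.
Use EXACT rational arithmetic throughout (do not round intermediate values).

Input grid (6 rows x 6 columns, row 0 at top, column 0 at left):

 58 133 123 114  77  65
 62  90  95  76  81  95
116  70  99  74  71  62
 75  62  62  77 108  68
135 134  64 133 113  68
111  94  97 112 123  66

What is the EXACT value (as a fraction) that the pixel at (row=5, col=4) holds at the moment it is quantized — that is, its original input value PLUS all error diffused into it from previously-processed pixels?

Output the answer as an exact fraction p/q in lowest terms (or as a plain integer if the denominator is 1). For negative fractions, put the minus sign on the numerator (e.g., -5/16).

(0,0): OLD=58 → NEW=0, ERR=58
(0,1): OLD=1267/8 → NEW=255, ERR=-773/8
(0,2): OLD=10333/128 → NEW=0, ERR=10333/128
(0,3): OLD=305803/2048 → NEW=255, ERR=-216437/2048
(0,4): OLD=1008077/32768 → NEW=0, ERR=1008077/32768
(0,5): OLD=41135259/524288 → NEW=0, ERR=41135259/524288
(1,0): OLD=7937/128 → NEW=0, ERR=7937/128
(1,1): OLD=108231/1024 → NEW=0, ERR=108231/1024
(1,2): OLD=4607635/32768 → NEW=255, ERR=-3748205/32768
(1,3): OLD=490743/131072 → NEW=0, ERR=490743/131072
(1,4): OLD=841862117/8388608 → NEW=0, ERR=841862117/8388608
(1,5): OLD=22192607411/134217728 → NEW=255, ERR=-12032913229/134217728
(2,0): OLD=2542717/16384 → NEW=255, ERR=-1635203/16384
(2,1): OLD=21911535/524288 → NEW=0, ERR=21911535/524288
(2,2): OLD=745299725/8388608 → NEW=0, ERR=745299725/8388608
(2,3): OLD=8436146789/67108864 → NEW=0, ERR=8436146789/67108864
(2,4): OLD=302330144559/2147483648 → NEW=255, ERR=-245278185681/2147483648
(2,5): OLD=-333759877319/34359738368 → NEW=0, ERR=-333759877319/34359738368
(3,0): OLD=433247725/8388608 → NEW=0, ERR=433247725/8388608
(3,1): OLD=7252915625/67108864 → NEW=0, ERR=7252915625/67108864
(3,2): OLD=87633754155/536870912 → NEW=255, ERR=-49268328405/536870912
(3,3): OLD=2070932317793/34359738368 → NEW=0, ERR=2070932317793/34359738368
(3,4): OLD=28782963396993/274877906944 → NEW=0, ERR=28782963396993/274877906944
(3,5): OLD=455801903674095/4398046511104 → NEW=0, ERR=455801903674095/4398046511104
(4,0): OLD=184043802115/1073741824 → NEW=255, ERR=-89760363005/1073741824
(4,1): OLD=2013858917991/17179869184 → NEW=0, ERR=2013858917991/17179869184
(4,2): OLD=57538821604485/549755813888 → NEW=0, ERR=57538821604485/549755813888
(4,3): OLD=1860573720703737/8796093022208 → NEW=255, ERR=-382429999959303/8796093022208
(4,4): OLD=21096570423355401/140737488355328 → NEW=255, ERR=-14791489107253239/140737488355328
(4,5): OLD=137247145426939807/2251799813685248 → NEW=0, ERR=137247145426939807/2251799813685248
(5,0): OLD=29372195384357/274877906944 → NEW=0, ERR=29372195384357/274877906944
(5,1): OLD=1686920065302005/8796093022208 → NEW=255, ERR=-556083655361035/8796093022208
(5,2): OLD=7122931138715927/70368744177664 → NEW=0, ERR=7122931138715927/70368744177664
(5,3): OLD=291683686087014957/2251799813685248 → NEW=255, ERR=-282525266402723283/2251799813685248
(5,4): OLD=198048174528060477/4503599627370496 → NEW=0, ERR=198048174528060477/4503599627370496
Target (5,4): original=123, with diffused error = 198048174528060477/4503599627370496

Answer: 198048174528060477/4503599627370496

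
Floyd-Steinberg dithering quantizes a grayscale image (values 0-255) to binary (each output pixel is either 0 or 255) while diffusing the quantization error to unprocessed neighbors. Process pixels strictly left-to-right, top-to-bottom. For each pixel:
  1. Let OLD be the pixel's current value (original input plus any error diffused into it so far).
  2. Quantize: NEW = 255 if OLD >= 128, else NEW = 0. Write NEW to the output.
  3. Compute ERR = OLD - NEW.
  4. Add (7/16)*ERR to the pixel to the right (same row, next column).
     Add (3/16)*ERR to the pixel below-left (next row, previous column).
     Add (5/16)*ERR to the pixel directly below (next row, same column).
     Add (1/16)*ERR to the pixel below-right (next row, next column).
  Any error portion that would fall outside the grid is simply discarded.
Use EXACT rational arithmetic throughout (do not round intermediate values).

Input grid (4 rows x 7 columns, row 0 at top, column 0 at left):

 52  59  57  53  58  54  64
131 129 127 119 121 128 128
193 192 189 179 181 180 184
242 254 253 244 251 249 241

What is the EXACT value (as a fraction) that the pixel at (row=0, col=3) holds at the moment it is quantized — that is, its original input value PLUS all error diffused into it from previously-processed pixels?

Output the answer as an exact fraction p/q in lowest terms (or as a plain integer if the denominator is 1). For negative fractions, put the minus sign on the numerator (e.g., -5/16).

(0,0): OLD=52 → NEW=0, ERR=52
(0,1): OLD=327/4 → NEW=0, ERR=327/4
(0,2): OLD=5937/64 → NEW=0, ERR=5937/64
(0,3): OLD=95831/1024 → NEW=0, ERR=95831/1024
Target (0,3): original=53, with diffused error = 95831/1024

Answer: 95831/1024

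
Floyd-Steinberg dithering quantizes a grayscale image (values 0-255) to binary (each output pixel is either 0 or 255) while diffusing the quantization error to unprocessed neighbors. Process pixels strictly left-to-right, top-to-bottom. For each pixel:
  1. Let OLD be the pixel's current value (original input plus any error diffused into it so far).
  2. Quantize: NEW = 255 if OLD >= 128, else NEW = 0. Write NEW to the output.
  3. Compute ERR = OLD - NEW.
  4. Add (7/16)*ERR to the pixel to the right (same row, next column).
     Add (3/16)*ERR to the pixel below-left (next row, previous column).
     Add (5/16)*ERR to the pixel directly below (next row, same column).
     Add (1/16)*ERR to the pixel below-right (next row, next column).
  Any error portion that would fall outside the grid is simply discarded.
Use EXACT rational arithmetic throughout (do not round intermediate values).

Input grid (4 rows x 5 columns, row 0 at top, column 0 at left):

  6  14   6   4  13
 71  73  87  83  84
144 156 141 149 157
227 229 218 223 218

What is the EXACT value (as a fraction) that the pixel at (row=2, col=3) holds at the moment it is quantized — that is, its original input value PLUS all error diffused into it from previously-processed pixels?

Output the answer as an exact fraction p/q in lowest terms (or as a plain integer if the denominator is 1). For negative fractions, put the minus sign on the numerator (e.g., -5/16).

Answer: 27877992873/134217728

Derivation:
(0,0): OLD=6 → NEW=0, ERR=6
(0,1): OLD=133/8 → NEW=0, ERR=133/8
(0,2): OLD=1699/128 → NEW=0, ERR=1699/128
(0,3): OLD=20085/2048 → NEW=0, ERR=20085/2048
(0,4): OLD=566579/32768 → NEW=0, ERR=566579/32768
(1,0): OLD=9727/128 → NEW=0, ERR=9727/128
(1,1): OLD=117049/1024 → NEW=0, ERR=117049/1024
(1,2): OLD=4719725/32768 → NEW=255, ERR=-3636115/32768
(1,3): OLD=5451145/131072 → NEW=0, ERR=5451145/131072
(1,4): OLD=226935803/2097152 → NEW=0, ERR=226935803/2097152
(2,0): OLD=3099523/16384 → NEW=255, ERR=-1078397/16384
(2,1): OLD=77000977/524288 → NEW=255, ERR=-56692463/524288
(2,2): OLD=620400115/8388608 → NEW=0, ERR=620400115/8388608
(2,3): OLD=27877992873/134217728 → NEW=255, ERR=-6347527767/134217728
Target (2,3): original=149, with diffused error = 27877992873/134217728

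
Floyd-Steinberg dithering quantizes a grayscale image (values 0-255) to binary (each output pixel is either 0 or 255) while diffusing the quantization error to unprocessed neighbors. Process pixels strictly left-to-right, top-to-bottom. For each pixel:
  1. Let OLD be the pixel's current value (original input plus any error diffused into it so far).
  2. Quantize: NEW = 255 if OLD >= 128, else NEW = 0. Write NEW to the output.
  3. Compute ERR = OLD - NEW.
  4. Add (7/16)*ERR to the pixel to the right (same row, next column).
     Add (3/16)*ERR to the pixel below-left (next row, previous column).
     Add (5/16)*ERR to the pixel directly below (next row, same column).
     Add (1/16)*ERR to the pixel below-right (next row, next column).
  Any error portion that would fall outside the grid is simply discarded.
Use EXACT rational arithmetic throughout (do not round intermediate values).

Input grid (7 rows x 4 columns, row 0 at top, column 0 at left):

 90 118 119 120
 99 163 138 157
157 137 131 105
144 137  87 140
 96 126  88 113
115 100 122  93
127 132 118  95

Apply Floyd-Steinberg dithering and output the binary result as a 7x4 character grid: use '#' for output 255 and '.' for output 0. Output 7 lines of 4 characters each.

(0,0): OLD=90 → NEW=0, ERR=90
(0,1): OLD=1259/8 → NEW=255, ERR=-781/8
(0,2): OLD=9765/128 → NEW=0, ERR=9765/128
(0,3): OLD=314115/2048 → NEW=255, ERR=-208125/2048
(1,0): OLD=13929/128 → NEW=0, ERR=13929/128
(1,1): OLD=204831/1024 → NEW=255, ERR=-56289/1024
(1,2): OLD=3690827/32768 → NEW=0, ERR=3690827/32768
(1,3): OLD=93998845/524288 → NEW=255, ERR=-39694595/524288
(2,0): OLD=2960581/16384 → NEW=255, ERR=-1217339/16384
(2,1): OLD=60416775/524288 → NEW=0, ERR=60416775/524288
(2,2): OLD=208648435/1048576 → NEW=255, ERR=-58738445/1048576
(2,3): OLD=1071599079/16777216 → NEW=0, ERR=1071599079/16777216
(3,0): OLD=1194435637/8388608 → NEW=255, ERR=-944659403/8388608
(3,1): OLD=14575554667/134217728 → NEW=0, ERR=14575554667/134217728
(3,2): OLD=292452427541/2147483648 → NEW=255, ERR=-255155902699/2147483648
(3,3): OLD=3589799127827/34359738368 → NEW=0, ERR=3589799127827/34359738368
(4,0): OLD=174312341969/2147483648 → NEW=0, ERR=174312341969/2147483648
(4,1): OLD=2854128643123/17179869184 → NEW=255, ERR=-1526737998797/17179869184
(4,2): OLD=21092446801299/549755813888 → NEW=0, ERR=21092446801299/549755813888
(4,3): OLD=1363469658253813/8796093022208 → NEW=255, ERR=-879534062409227/8796093022208
(5,0): OLD=34003238980929/274877906944 → NEW=0, ERR=34003238980929/274877906944
(5,1): OLD=1219277868094247/8796093022208 → NEW=255, ERR=-1023725852568793/8796093022208
(5,2): OLD=258468634776895/4398046511104 → NEW=0, ERR=258468634776895/4398046511104
(5,3): OLD=12646956140696683/140737488355328 → NEW=0, ERR=12646956140696683/140737488355328
(6,0): OLD=20243001700368917/140737488355328 → NEW=255, ERR=-15645057830239723/140737488355328
(6,1): OLD=148046749686088803/2251799813685248 → NEW=0, ERR=148046749686088803/2251799813685248
(6,2): OLD=6294385077565050821/36028797018963968 → NEW=255, ERR=-2892958162270761019/36028797018963968
(6,3): OLD=52818543249113982307/576460752303423488 → NEW=0, ERR=52818543249113982307/576460752303423488
Row 0: .#.#
Row 1: .#.#
Row 2: #.#.
Row 3: #.#.
Row 4: .#.#
Row 5: .#..
Row 6: #.#.

Answer: .#.#
.#.#
#.#.
#.#.
.#.#
.#..
#.#.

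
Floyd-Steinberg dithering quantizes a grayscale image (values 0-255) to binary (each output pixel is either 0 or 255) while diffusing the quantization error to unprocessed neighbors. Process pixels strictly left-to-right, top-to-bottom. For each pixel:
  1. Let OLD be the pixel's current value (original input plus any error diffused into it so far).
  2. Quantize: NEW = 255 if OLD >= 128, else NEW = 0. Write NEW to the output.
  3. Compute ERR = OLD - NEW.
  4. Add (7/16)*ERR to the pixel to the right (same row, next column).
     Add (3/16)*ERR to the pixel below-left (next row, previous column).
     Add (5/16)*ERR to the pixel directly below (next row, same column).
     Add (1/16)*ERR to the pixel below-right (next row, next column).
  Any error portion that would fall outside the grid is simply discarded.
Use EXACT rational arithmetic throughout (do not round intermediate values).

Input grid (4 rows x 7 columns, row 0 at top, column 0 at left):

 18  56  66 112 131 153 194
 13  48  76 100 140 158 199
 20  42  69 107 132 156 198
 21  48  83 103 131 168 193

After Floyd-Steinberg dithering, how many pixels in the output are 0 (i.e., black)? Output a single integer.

Answer: 16

Derivation:
(0,0): OLD=18 → NEW=0, ERR=18
(0,1): OLD=511/8 → NEW=0, ERR=511/8
(0,2): OLD=12025/128 → NEW=0, ERR=12025/128
(0,3): OLD=313551/2048 → NEW=255, ERR=-208689/2048
(0,4): OLD=2831785/32768 → NEW=0, ERR=2831785/32768
(0,5): OLD=100038559/524288 → NEW=255, ERR=-33654881/524288
(0,6): OLD=1391805785/8388608 → NEW=255, ERR=-747289255/8388608
(1,0): OLD=3917/128 → NEW=0, ERR=3917/128
(1,1): OLD=102491/1024 → NEW=0, ERR=102491/1024
(1,2): OLD=4391991/32768 → NEW=255, ERR=-3963849/32768
(1,3): OLD=4890123/131072 → NEW=0, ERR=4890123/131072
(1,4): OLD=1383482337/8388608 → NEW=255, ERR=-755612703/8388608
(1,5): OLD=5853895409/67108864 → NEW=0, ERR=5853895409/67108864
(1,6): OLD=220452495871/1073741824 → NEW=255, ERR=-53351669249/1073741824
(2,0): OLD=791833/16384 → NEW=0, ERR=791833/16384
(2,1): OLD=38615523/524288 → NEW=0, ERR=38615523/524288
(2,2): OLD=643171561/8388608 → NEW=0, ERR=643171561/8388608
(2,3): OLD=8573376865/67108864 → NEW=0, ERR=8573376865/67108864
(2,4): OLD=95794239953/536870912 → NEW=255, ERR=-41107842607/536870912
(2,5): OLD=2316087995195/17179869184 → NEW=255, ERR=-2064778646725/17179869184
(2,6): OLD=37202838732621/274877906944 → NEW=255, ERR=-32891027538099/274877906944
(3,0): OLD=418700617/8388608 → NEW=0, ERR=418700617/8388608
(3,1): OLD=7398765141/67108864 → NEW=0, ERR=7398765141/67108864
(3,2): OLD=98650853679/536870912 → NEW=255, ERR=-38251228881/536870912
(3,3): OLD=219444796873/2147483648 → NEW=0, ERR=219444796873/2147483648
(3,4): OLD=37721108154697/274877906944 → NEW=255, ERR=-32372758116023/274877906944
(3,5): OLD=113679958643115/2199023255552 → NEW=0, ERR=113679958643115/2199023255552
(3,6): OLD=6006410755341621/35184372088832 → NEW=255, ERR=-2965604127310539/35184372088832
Output grid:
  Row 0: ...#.##  (4 black, running=4)
  Row 1: ..#.#.#  (4 black, running=8)
  Row 2: ....###  (4 black, running=12)
  Row 3: ..#.#.#  (4 black, running=16)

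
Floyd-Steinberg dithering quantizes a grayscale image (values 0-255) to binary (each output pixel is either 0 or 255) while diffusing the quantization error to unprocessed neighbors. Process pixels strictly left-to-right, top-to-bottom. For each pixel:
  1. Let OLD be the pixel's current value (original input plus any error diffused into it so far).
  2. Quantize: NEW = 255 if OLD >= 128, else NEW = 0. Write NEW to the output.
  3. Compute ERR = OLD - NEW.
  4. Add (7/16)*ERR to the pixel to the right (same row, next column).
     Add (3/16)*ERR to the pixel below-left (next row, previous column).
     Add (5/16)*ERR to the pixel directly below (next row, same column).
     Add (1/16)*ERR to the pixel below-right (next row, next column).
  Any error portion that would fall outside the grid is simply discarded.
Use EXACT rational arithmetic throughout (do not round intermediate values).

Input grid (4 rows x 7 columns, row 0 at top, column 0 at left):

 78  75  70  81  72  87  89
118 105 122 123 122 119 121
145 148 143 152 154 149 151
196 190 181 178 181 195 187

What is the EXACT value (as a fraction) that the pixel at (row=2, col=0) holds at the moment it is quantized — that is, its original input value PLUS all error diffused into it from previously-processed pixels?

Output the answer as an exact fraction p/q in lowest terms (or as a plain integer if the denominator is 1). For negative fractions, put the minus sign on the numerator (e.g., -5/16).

Answer: 2290047/16384

Derivation:
(0,0): OLD=78 → NEW=0, ERR=78
(0,1): OLD=873/8 → NEW=0, ERR=873/8
(0,2): OLD=15071/128 → NEW=0, ERR=15071/128
(0,3): OLD=271385/2048 → NEW=255, ERR=-250855/2048
(0,4): OLD=603311/32768 → NEW=0, ERR=603311/32768
(0,5): OLD=49836233/524288 → NEW=0, ERR=49836233/524288
(0,6): OLD=1095439743/8388608 → NEW=255, ERR=-1043655297/8388608
(1,0): OLD=20843/128 → NEW=255, ERR=-11797/128
(1,1): OLD=128749/1024 → NEW=0, ERR=128749/1024
(1,2): OLD=6476785/32768 → NEW=255, ERR=-1879055/32768
(1,3): OLD=9233437/131072 → NEW=0, ERR=9233437/131072
(1,4): OLD=1415501111/8388608 → NEW=255, ERR=-723593929/8388608
(1,5): OLD=5958566247/67108864 → NEW=0, ERR=5958566247/67108864
(1,6): OLD=136265550377/1073741824 → NEW=0, ERR=136265550377/1073741824
(2,0): OLD=2290047/16384 → NEW=255, ERR=-1887873/16384
Target (2,0): original=145, with diffused error = 2290047/16384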